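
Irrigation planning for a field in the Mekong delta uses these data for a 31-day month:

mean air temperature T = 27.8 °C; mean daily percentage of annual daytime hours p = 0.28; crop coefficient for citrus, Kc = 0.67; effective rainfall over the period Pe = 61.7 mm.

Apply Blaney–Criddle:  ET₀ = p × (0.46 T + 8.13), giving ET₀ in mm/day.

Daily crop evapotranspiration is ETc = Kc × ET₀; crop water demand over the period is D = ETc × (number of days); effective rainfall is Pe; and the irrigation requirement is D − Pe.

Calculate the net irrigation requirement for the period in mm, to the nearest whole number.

60 mm

ET₀ = 0.28 × (0.46 × 27.8 + 8.13) = 0.28 × 20.918 = 5.8570 mm/d
ETc = Kc × ET₀ = 0.67 × 5.8570 = 3.9242 mm/d
Crop demand D = ETc × 31 d = 3.9242 × 31 = 121.650 mm
D − Pe = 121.650 − 61.7 = 59.950 mm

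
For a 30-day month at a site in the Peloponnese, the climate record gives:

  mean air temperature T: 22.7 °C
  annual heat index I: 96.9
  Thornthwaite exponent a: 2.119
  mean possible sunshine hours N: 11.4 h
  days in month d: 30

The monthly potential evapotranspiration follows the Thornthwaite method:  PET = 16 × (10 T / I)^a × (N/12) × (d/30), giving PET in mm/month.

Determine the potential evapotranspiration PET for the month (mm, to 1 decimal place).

92.3 mm

10T/I = 10 × 22.7 / 96.9 = 2.3426
(10T/I)^a = 2.3426^2.119 = 6.0728
Uncorrected PET = 16 × 6.0728 = 97.165 mm
Correction = (N/12)(d/30) = (11.4/12)(30/30) = 0.9500
PET = 97.165 × 0.9500 = 92.307 mm/month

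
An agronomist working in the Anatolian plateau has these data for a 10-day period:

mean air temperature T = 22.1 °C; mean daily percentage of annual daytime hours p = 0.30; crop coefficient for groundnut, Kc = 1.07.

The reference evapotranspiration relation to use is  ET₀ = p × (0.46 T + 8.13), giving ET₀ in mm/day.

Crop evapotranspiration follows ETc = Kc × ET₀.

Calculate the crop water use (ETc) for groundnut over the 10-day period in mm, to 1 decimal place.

ET₀ = 0.30 × (0.46 × 22.1 + 8.13) = 0.30 × 18.296 = 5.4888 mm/d
ETc = Kc × ET₀ = 1.07 × 5.4888 = 5.8730 mm/d
Over 10 days: 5.8730 × 10 = 58.730 mm

58.7 mm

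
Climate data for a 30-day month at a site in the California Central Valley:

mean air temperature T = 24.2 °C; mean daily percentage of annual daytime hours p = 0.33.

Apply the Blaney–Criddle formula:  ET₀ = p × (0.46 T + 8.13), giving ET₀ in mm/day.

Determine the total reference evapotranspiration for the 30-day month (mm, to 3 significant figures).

ET₀ = 0.33 × (0.46 × 24.2 + 8.13) = 0.33 × 19.262 = 6.3565 mm/d
Monthly total = 6.3565 × 30 = 190.695 mm

191 mm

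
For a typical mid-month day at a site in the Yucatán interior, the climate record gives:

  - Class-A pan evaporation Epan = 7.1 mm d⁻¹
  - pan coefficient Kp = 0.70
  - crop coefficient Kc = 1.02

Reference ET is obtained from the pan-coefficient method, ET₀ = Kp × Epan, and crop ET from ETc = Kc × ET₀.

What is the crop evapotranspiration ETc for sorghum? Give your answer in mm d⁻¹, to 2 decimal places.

5.07 mm d⁻¹

ET₀ = 0.70 × 7.1 = 4.9700 mm/d
ETc = Kc × ET₀ = 1.02 × 4.9700 = 5.0694 mm/d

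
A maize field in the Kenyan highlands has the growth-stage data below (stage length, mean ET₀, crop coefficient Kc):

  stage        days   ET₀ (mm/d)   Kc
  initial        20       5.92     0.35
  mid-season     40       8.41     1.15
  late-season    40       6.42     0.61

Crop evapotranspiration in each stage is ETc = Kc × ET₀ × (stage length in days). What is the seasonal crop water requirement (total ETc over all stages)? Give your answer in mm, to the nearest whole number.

585 mm

initial: 0.35 × 5.92 × 20 = 41.44 mm
mid-season: 1.15 × 8.41 × 40 = 386.86 mm
late-season: 0.61 × 6.42 × 40 = 156.65 mm
Seasonal total = 584.95 mm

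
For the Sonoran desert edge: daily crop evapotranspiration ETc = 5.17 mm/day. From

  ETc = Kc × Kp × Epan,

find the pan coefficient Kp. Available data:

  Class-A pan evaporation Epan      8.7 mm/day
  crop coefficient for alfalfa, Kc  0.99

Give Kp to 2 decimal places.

ETc = Kc × Kp × Epan  ⇒  Kp = ETc / (Kc × Epan)
Kp = 5.17 / (0.99 × 8.7) = 5.17 / 8.613 = 0.6003

0.60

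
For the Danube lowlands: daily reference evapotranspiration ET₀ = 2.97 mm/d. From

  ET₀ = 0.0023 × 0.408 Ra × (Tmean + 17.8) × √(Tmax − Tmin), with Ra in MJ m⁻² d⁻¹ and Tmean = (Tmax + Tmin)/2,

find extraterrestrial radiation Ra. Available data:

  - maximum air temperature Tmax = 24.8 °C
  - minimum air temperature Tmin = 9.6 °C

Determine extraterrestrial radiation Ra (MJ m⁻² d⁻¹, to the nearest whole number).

Tmean = (24.8+9.6)/2 = 17.20 °C; ΔT = 15.2
Ra = ET₀ / [0.0023 × 0.408 × (Tmean+17.8) × √ΔT]
   = 2.97 / (0.0023 × 0.408 × 35.00 × 3.8987) = 23.194 MJ m⁻² d⁻¹

23 MJ m⁻² d⁻¹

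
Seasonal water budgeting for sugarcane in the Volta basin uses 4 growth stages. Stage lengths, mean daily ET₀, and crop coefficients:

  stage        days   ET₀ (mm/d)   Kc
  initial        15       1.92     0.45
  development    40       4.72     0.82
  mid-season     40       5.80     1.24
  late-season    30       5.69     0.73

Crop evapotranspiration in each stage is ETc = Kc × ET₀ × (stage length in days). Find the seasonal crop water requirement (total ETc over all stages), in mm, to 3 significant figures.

580 mm

initial: 0.45 × 1.92 × 15 = 12.96 mm
development: 0.82 × 4.72 × 40 = 154.82 mm
mid-season: 1.24 × 5.80 × 40 = 287.68 mm
late-season: 0.73 × 5.69 × 30 = 124.61 mm
Seasonal total = 580.07 mm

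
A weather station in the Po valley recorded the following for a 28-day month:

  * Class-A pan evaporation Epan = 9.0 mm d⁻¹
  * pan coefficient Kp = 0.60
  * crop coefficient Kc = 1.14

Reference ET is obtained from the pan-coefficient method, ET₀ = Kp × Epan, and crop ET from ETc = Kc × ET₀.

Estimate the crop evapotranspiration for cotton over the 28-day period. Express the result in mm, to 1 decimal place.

ET₀ = 0.60 × 9.0 = 5.4000 mm/d
ETc = Kc × ET₀ = 1.14 × 5.4000 = 6.1560 mm/d
Over 28 days: 6.1560 × 28 = 172.368 mm

172.4 mm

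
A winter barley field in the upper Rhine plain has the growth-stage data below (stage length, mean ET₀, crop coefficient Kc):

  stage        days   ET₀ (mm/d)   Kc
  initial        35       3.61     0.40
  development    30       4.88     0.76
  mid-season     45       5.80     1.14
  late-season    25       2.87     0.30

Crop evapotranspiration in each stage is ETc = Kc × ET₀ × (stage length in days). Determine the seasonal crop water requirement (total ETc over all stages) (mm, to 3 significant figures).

481 mm

initial: 0.40 × 3.61 × 35 = 50.54 mm
development: 0.76 × 4.88 × 30 = 111.26 mm
mid-season: 1.14 × 5.80 × 45 = 297.54 mm
late-season: 0.30 × 2.87 × 25 = 21.53 mm
Seasonal total = 480.87 mm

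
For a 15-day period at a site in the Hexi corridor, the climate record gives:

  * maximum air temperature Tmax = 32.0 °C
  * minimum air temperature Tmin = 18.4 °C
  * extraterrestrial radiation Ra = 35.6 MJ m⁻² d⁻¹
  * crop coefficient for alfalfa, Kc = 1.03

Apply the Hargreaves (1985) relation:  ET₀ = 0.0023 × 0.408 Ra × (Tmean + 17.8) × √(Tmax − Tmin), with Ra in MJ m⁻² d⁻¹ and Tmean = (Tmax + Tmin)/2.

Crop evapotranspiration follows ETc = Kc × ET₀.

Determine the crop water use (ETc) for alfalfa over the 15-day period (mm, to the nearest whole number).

82 mm

Tmean = (32.0 + 18.4)/2 = 25.20 °C
0.408 Ra = 0.408 × 35.6 = 14.5248 mm/d equivalent
ET₀ = 0.0023 × 14.5248 × (25.20 + 17.8) × √13.6 = 0.0023 × 14.5248 × 43.00 × 3.6878 = 5.2975 mm/d
ETc = Kc × ET₀ = 1.03 × 5.2975 = 5.4564 mm/d
Over 15 days: 5.4564 × 15 = 81.846 mm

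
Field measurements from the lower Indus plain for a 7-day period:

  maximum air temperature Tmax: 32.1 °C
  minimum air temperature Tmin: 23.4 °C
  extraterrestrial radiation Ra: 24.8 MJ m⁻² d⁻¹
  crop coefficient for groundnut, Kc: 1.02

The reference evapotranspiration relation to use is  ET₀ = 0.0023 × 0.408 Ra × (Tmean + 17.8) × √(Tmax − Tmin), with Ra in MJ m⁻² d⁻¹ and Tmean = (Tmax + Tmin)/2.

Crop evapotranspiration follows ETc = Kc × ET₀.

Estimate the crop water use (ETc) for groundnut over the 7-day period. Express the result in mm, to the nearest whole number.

22 mm

Tmean = (32.1 + 23.4)/2 = 27.75 °C
0.408 Ra = 0.408 × 24.8 = 10.1184 mm/d equivalent
ET₀ = 0.0023 × 10.1184 × (27.75 + 17.8) × √8.7 = 0.0023 × 10.1184 × 45.55 × 2.9496 = 3.1267 mm/d
ETc = Kc × ET₀ = 1.02 × 3.1267 = 3.1892 mm/d
Over 7 days: 3.1892 × 7 = 22.324 mm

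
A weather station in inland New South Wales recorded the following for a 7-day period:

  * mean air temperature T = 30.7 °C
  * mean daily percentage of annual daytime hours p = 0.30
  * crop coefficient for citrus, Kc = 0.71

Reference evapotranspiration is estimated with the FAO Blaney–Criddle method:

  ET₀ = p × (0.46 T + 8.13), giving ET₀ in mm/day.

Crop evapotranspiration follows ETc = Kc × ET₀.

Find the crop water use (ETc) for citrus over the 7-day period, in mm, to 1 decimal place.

33.2 mm

ET₀ = 0.30 × (0.46 × 30.7 + 8.13) = 0.30 × 22.252 = 6.6756 mm/d
ETc = Kc × ET₀ = 0.71 × 6.6756 = 4.7397 mm/d
Over 7 days: 4.7397 × 7 = 33.178 mm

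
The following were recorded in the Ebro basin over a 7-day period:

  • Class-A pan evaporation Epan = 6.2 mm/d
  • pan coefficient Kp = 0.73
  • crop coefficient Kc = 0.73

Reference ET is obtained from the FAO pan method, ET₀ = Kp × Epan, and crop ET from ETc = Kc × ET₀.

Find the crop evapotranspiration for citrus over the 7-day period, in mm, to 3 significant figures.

ET₀ = 0.73 × 6.2 = 4.5260 mm/d
ETc = Kc × ET₀ = 0.73 × 4.5260 = 3.3040 mm/d
Over 7 days: 3.3040 × 7 = 23.128 mm

23.1 mm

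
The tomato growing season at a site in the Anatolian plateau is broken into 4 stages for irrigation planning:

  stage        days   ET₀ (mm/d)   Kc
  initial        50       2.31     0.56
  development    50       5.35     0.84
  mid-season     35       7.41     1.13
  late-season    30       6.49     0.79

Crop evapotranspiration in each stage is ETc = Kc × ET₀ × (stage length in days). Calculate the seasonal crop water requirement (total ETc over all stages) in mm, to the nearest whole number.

initial: 0.56 × 2.31 × 50 = 64.68 mm
development: 0.84 × 5.35 × 50 = 224.70 mm
mid-season: 1.13 × 7.41 × 35 = 293.07 mm
late-season: 0.79 × 6.49 × 30 = 153.81 mm
Seasonal total = 736.26 mm

736 mm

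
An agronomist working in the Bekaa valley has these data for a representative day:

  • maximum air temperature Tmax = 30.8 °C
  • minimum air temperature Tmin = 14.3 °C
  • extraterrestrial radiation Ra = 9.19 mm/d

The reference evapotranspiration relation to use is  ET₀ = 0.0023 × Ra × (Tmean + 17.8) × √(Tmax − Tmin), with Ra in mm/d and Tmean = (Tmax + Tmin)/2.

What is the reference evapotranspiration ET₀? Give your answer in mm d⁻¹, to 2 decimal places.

3.46 mm d⁻¹

Tmean = (30.8 + 14.3)/2 = 22.55 °C
ET₀ = 0.0023 × 9.19 × (22.55 + 17.8) × √16.5 = 0.0023 × 9.19 × 40.35 × 4.0620 = 3.4644 mm/d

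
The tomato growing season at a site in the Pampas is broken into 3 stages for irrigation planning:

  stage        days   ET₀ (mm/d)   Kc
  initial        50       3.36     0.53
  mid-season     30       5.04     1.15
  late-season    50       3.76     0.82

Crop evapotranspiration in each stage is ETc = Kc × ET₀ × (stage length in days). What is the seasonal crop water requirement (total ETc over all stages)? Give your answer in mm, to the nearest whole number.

initial: 0.53 × 3.36 × 50 = 89.04 mm
mid-season: 1.15 × 5.04 × 30 = 173.88 mm
late-season: 0.82 × 3.76 × 50 = 154.16 mm
Seasonal total = 417.08 mm

417 mm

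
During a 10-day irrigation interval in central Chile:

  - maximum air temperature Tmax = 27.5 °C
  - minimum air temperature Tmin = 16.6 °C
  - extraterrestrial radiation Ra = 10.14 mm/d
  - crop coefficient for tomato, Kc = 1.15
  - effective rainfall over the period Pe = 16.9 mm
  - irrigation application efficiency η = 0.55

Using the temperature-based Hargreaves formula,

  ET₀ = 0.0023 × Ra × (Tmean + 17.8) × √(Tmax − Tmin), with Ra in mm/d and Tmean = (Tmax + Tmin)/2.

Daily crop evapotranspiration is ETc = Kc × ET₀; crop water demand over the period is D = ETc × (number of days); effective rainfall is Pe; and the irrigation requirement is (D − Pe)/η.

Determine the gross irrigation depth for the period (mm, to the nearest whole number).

33 mm

Tmean = (27.5 + 16.6)/2 = 22.05 °C
ET₀ = 0.0023 × 10.14 × (22.05 + 17.8) × √10.9 = 0.0023 × 10.14 × 39.85 × 3.3015 = 3.0684 mm/d
ETc = Kc × ET₀ = 1.15 × 3.0684 = 3.5287 mm/d
Crop demand D = ETc × 10 d = 3.5287 × 10 = 35.287 mm
D − Pe = 35.287 − 16.9 = 18.387 mm
Gross irrigation = 18.387 / 0.55 = 33.431 mm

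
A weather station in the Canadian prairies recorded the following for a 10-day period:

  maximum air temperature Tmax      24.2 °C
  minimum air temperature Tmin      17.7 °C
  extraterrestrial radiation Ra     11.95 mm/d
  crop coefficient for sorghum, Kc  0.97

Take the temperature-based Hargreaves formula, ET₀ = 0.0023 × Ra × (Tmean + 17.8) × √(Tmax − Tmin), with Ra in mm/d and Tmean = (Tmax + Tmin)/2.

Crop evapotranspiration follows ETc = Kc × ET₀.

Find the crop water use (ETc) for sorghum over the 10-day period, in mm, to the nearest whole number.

26 mm

Tmean = (24.2 + 17.7)/2 = 20.95 °C
ET₀ = 0.0023 × 11.95 × (20.95 + 17.8) × √6.5 = 0.0023 × 11.95 × 38.75 × 2.5495 = 2.7153 mm/d
ETc = Kc × ET₀ = 0.97 × 2.7153 = 2.6338 mm/d
Over 10 days: 2.6338 × 10 = 26.338 mm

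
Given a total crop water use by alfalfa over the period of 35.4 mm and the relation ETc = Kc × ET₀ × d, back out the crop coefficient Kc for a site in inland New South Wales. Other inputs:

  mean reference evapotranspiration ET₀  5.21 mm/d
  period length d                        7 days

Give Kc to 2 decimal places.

ETc = Kc × ET₀ × d  ⇒  Kc = ETc / (ET₀ × d)
Kc = 35.4 / (5.21 × 7) = 35.4 / 36.47 = 0.9707

0.97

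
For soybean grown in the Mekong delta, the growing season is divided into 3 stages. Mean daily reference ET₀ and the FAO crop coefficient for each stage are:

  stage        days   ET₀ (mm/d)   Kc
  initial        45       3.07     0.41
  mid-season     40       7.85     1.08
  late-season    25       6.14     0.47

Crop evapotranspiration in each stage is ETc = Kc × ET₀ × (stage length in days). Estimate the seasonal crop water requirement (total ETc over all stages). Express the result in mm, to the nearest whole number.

468 mm

initial: 0.41 × 3.07 × 45 = 56.64 mm
mid-season: 1.08 × 7.85 × 40 = 339.12 mm
late-season: 0.47 × 6.14 × 25 = 72.15 mm
Seasonal total = 467.91 mm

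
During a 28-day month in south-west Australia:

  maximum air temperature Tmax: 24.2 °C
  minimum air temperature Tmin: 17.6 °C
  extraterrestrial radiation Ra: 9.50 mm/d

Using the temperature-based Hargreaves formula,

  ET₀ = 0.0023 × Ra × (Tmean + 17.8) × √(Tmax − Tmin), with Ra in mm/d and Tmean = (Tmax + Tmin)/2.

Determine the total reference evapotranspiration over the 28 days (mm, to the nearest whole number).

Tmean = (24.2 + 17.6)/2 = 20.90 °C
ET₀ = 0.0023 × 9.50 × (20.90 + 17.8) × √6.6 = 0.0023 × 9.50 × 38.70 × 2.5690 = 2.1723 mm/d
Over 28 days: 2.1723 × 28 = 60.824 mm

61 mm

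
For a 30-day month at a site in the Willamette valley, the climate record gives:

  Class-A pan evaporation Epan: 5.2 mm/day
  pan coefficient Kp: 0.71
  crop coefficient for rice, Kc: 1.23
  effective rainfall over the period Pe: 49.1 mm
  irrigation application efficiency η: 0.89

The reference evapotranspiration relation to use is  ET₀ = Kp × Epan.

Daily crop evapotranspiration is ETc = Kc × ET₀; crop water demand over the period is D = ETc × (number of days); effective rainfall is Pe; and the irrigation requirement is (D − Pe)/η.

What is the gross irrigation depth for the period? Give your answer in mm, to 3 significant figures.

ET₀ = 0.71 × 5.2 = 3.6920 mm/d
ETc = Kc × ET₀ = 1.23 × 3.6920 = 4.5412 mm/d
Crop demand D = ETc × 30 d = 4.5412 × 30 = 136.236 mm
D − Pe = 136.236 − 49.1 = 87.136 mm
Gross irrigation = 87.136 / 0.89 = 97.906 mm

97.9 mm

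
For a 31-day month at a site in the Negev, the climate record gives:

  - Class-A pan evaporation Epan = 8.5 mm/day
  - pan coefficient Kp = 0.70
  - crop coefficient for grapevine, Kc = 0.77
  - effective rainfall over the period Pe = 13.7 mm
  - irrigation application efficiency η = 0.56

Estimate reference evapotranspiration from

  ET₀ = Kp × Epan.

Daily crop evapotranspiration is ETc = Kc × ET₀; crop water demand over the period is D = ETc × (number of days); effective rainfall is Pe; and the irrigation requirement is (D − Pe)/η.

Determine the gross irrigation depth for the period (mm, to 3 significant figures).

229 mm

ET₀ = 0.70 × 8.5 = 5.9500 mm/d
ETc = Kc × ET₀ = 0.77 × 5.9500 = 4.5815 mm/d
Crop demand D = ETc × 31 d = 4.5815 × 31 = 142.027 mm
D − Pe = 142.027 − 13.7 = 128.327 mm
Gross irrigation = 128.327 / 0.56 = 229.155 mm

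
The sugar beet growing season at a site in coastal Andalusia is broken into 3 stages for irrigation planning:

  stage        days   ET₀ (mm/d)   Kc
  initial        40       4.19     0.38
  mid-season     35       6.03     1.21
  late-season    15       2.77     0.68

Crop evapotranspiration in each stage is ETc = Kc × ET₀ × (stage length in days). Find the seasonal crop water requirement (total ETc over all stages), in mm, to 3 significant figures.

initial: 0.38 × 4.19 × 40 = 63.69 mm
mid-season: 1.21 × 6.03 × 35 = 255.37 mm
late-season: 0.68 × 2.77 × 15 = 28.25 mm
Seasonal total = 347.31 mm

347 mm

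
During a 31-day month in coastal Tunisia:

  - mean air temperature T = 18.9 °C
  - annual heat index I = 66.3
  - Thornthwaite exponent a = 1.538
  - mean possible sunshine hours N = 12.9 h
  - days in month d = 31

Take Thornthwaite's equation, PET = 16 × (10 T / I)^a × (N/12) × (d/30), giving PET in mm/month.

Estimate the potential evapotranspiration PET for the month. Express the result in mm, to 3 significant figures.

89.0 mm

10T/I = 10 × 18.9 / 66.3 = 2.8507
(10T/I)^a = 2.8507^1.538 = 5.0086
Uncorrected PET = 16 × 5.0086 = 80.138 mm
Correction = (N/12)(d/30) = (12.9/12)(31/30) = 1.1108
PET = 80.138 × 1.1108 = 89.017 mm/month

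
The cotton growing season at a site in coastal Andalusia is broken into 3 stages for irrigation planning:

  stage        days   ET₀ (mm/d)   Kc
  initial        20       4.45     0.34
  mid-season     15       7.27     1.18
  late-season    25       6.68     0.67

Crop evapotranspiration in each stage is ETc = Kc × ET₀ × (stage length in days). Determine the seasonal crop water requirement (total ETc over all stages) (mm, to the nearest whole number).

initial: 0.34 × 4.45 × 20 = 30.26 mm
mid-season: 1.18 × 7.27 × 15 = 128.68 mm
late-season: 0.67 × 6.68 × 25 = 111.89 mm
Seasonal total = 270.83 mm

271 mm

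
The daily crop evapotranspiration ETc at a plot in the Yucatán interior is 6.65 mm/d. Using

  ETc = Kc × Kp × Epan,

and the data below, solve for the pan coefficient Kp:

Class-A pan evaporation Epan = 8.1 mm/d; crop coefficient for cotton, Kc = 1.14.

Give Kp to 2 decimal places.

0.72

ETc = Kc × Kp × Epan  ⇒  Kp = ETc / (Kc × Epan)
Kp = 6.65 / (1.14 × 8.1) = 6.65 / 9.234 = 0.7202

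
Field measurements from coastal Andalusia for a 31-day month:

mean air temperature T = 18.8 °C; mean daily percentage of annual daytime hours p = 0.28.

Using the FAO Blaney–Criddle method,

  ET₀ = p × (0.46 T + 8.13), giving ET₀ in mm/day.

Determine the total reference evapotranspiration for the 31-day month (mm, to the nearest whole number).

ET₀ = 0.28 × (0.46 × 18.8 + 8.13) = 0.28 × 16.778 = 4.6978 mm/d
Monthly total = 4.6978 × 31 = 145.632 mm

146 mm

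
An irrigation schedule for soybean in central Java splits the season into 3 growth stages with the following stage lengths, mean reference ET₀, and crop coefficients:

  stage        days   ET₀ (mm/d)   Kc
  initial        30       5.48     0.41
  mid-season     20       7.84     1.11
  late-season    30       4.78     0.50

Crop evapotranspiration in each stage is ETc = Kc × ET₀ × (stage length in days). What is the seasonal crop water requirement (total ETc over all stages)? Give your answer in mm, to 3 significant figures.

313 mm

initial: 0.41 × 5.48 × 30 = 67.40 mm
mid-season: 1.11 × 7.84 × 20 = 174.05 mm
late-season: 0.50 × 4.78 × 30 = 71.70 mm
Seasonal total = 313.15 mm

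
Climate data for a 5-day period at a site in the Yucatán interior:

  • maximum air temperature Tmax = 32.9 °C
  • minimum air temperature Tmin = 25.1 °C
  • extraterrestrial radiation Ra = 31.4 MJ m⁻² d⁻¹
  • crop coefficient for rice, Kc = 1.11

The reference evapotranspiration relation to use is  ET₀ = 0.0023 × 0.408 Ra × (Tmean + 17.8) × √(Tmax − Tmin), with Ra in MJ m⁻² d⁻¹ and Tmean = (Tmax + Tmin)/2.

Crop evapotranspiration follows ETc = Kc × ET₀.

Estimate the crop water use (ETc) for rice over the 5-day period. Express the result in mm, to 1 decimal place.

21.4 mm

Tmean = (32.9 + 25.1)/2 = 29.00 °C
0.408 Ra = 0.408 × 31.4 = 12.8112 mm/d equivalent
ET₀ = 0.0023 × 12.8112 × (29.00 + 17.8) × √7.8 = 0.0023 × 12.8112 × 46.80 × 2.7928 = 3.8513 mm/d
ETc = Kc × ET₀ = 1.11 × 3.8513 = 4.2749 mm/d
Over 5 days: 4.2749 × 5 = 21.375 mm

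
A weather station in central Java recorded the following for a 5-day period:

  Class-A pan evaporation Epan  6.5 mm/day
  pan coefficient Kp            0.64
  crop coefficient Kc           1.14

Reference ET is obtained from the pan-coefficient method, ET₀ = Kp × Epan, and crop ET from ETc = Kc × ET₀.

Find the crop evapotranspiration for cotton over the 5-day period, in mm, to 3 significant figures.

ET₀ = 0.64 × 6.5 = 4.1600 mm/d
ETc = Kc × ET₀ = 1.14 × 4.1600 = 4.7424 mm/d
Over 5 days: 4.7424 × 5 = 23.712 mm

23.7 mm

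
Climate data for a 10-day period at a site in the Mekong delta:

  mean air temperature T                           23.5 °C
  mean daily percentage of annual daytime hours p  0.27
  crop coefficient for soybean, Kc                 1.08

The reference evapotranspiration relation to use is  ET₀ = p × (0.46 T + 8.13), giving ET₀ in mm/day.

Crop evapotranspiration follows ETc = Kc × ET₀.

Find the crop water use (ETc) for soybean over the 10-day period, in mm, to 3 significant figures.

ET₀ = 0.27 × (0.46 × 23.5 + 8.13) = 0.27 × 18.940 = 5.1138 mm/d
ETc = Kc × ET₀ = 1.08 × 5.1138 = 5.5229 mm/d
Over 10 days: 5.5229 × 10 = 55.229 mm

55.2 mm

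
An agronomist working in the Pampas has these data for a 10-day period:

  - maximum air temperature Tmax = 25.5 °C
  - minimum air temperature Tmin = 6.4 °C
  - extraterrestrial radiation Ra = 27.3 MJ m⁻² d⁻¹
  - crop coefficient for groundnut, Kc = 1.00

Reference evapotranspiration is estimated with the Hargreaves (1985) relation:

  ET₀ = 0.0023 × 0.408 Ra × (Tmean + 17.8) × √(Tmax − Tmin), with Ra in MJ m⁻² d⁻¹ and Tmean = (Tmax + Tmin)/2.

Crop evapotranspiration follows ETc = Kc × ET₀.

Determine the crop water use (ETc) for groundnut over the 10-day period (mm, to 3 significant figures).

37.8 mm

Tmean = (25.5 + 6.4)/2 = 15.95 °C
0.408 Ra = 0.408 × 27.3 = 11.1384 mm/d equivalent
ET₀ = 0.0023 × 11.1384 × (15.95 + 17.8) × √19.1 = 0.0023 × 11.1384 × 33.75 × 4.3704 = 3.7787 mm/d
ETc = Kc × ET₀ = 1.00 × 3.7787 = 3.7787 mm/d
Over 10 days: 3.7787 × 10 = 37.787 mm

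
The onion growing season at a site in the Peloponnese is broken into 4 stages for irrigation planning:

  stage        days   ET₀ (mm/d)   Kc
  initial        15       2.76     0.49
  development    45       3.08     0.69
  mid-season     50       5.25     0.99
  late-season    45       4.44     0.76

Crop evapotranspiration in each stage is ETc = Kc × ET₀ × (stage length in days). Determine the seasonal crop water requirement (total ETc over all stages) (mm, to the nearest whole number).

528 mm

initial: 0.49 × 2.76 × 15 = 20.29 mm
development: 0.69 × 3.08 × 45 = 95.63 mm
mid-season: 0.99 × 5.25 × 50 = 259.88 mm
late-season: 0.76 × 4.44 × 45 = 151.85 mm
Seasonal total = 527.65 mm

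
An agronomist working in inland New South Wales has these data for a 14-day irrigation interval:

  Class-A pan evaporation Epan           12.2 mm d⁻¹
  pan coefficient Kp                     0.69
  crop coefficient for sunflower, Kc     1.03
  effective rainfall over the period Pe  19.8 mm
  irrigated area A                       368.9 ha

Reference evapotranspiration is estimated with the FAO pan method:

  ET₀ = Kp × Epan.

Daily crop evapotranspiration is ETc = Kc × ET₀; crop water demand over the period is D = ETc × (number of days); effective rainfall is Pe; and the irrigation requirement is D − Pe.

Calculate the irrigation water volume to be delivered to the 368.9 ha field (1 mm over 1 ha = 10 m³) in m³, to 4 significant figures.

374800 m³

ET₀ = 0.69 × 12.2 = 8.4180 mm/d
ETc = Kc × ET₀ = 1.03 × 8.4180 = 8.6705 mm/d
Crop demand D = ETc × 14 d = 8.6705 × 14 = 121.387 mm
D − Pe = 121.387 − 19.8 = 101.587 mm
Volume = 101.587 mm × 368.9 ha × 10 = 374754.4 m³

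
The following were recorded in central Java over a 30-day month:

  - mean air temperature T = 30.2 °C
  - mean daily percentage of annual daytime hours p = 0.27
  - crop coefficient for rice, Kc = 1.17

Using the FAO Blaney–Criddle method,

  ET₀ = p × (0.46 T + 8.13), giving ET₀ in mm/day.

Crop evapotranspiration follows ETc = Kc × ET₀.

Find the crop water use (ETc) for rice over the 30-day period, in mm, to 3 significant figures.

209 mm

ET₀ = 0.27 × (0.46 × 30.2 + 8.13) = 0.27 × 22.022 = 5.9459 mm/d
ETc = Kc × ET₀ = 1.17 × 5.9459 = 6.9567 mm/d
Over 30 days: 6.9567 × 30 = 208.701 mm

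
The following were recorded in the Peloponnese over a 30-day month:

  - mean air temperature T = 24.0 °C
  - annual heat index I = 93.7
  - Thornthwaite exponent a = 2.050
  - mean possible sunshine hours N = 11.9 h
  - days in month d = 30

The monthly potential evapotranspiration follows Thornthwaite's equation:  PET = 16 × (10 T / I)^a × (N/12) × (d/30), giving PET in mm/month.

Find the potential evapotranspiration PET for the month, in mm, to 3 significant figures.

109 mm

10T/I = 10 × 24.0 / 93.7 = 2.5614
(10T/I)^a = 2.5614^2.050 = 6.8767
Uncorrected PET = 16 × 6.8767 = 110.027 mm
Correction = (N/12)(d/30) = (11.9/12)(30/30) = 0.9917
PET = 110.027 × 0.9917 = 109.114 mm/month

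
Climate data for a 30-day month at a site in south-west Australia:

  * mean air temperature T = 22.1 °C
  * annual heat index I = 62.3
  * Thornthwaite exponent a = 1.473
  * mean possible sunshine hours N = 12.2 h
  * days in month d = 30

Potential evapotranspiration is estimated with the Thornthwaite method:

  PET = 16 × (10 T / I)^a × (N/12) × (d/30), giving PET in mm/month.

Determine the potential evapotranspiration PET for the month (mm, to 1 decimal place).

105.0 mm

10T/I = 10 × 22.1 / 62.3 = 3.5474
(10T/I)^a = 3.5474^1.473 = 6.4568
Uncorrected PET = 16 × 6.4568 = 103.309 mm
Correction = (N/12)(d/30) = (12.2/12)(30/30) = 1.0167
PET = 103.309 × 1.0167 = 105.034 mm/month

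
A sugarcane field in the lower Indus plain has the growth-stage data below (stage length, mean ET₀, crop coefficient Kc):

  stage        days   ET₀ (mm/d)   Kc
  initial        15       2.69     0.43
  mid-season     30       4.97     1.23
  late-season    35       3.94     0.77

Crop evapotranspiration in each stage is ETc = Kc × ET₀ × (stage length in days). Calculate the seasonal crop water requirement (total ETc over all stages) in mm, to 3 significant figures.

307 mm

initial: 0.43 × 2.69 × 15 = 17.35 mm
mid-season: 1.23 × 4.97 × 30 = 183.39 mm
late-season: 0.77 × 3.94 × 35 = 106.18 mm
Seasonal total = 306.92 mm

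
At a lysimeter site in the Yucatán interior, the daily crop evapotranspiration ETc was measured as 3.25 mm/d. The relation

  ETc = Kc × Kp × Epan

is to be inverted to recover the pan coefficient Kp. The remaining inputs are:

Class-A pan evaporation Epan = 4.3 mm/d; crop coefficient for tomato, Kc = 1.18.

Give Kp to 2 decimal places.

ETc = Kc × Kp × Epan  ⇒  Kp = ETc / (Kc × Epan)
Kp = 3.25 / (1.18 × 4.3) = 3.25 / 5.074 = 0.6405

0.64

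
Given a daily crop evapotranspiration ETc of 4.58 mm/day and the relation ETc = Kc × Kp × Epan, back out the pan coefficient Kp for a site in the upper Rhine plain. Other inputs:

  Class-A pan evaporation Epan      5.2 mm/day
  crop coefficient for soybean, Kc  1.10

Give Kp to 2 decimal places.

ETc = Kc × Kp × Epan  ⇒  Kp = ETc / (Kc × Epan)
Kp = 4.58 / (1.10 × 5.2) = 4.58 / 5.720 = 0.8007

0.80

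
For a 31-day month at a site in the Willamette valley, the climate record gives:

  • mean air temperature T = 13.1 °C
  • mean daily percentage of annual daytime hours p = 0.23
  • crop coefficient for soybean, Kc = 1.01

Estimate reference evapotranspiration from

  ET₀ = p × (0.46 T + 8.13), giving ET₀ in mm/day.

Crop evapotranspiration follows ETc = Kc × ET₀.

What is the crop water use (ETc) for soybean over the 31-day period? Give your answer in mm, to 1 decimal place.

ET₀ = 0.23 × (0.46 × 13.1 + 8.13) = 0.23 × 14.156 = 3.2559 mm/d
ETc = Kc × ET₀ = 1.01 × 3.2559 = 3.2885 mm/d
Over 31 days: 3.2885 × 31 = 101.944 mm

101.9 mm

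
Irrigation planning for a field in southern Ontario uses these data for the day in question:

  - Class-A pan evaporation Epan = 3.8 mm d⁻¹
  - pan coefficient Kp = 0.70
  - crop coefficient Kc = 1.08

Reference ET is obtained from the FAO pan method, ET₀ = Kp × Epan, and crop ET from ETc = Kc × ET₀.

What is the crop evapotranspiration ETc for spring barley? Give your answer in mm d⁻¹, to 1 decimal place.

2.9 mm d⁻¹

ET₀ = 0.70 × 3.8 = 2.6600 mm/d
ETc = Kc × ET₀ = 1.08 × 2.6600 = 2.8728 mm/d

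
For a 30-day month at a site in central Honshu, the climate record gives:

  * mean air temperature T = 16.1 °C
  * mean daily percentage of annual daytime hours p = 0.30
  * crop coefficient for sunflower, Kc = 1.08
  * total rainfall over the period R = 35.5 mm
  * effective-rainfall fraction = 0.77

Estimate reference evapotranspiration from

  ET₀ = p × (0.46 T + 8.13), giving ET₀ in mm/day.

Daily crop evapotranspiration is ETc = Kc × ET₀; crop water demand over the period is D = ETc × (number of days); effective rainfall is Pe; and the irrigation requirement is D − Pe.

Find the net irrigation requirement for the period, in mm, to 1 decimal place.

123.7 mm

ET₀ = 0.30 × (0.46 × 16.1 + 8.13) = 0.30 × 15.536 = 4.6608 mm/d
ETc = Kc × ET₀ = 1.08 × 4.6608 = 5.0337 mm/d
Crop demand D = ETc × 30 d = 5.0337 × 30 = 151.011 mm
Pe = 0.77 × 35.5 = 27.335 mm
D − Pe = 151.011 − 27.335 = 123.676 mm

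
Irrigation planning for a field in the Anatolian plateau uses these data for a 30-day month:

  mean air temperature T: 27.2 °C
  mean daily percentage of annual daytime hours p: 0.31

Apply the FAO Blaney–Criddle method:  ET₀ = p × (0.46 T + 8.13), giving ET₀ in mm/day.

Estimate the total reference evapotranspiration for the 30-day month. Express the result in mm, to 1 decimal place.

192.0 mm

ET₀ = 0.31 × (0.46 × 27.2 + 8.13) = 0.31 × 20.642 = 6.3990 mm/d
Monthly total = 6.3990 × 30 = 191.970 mm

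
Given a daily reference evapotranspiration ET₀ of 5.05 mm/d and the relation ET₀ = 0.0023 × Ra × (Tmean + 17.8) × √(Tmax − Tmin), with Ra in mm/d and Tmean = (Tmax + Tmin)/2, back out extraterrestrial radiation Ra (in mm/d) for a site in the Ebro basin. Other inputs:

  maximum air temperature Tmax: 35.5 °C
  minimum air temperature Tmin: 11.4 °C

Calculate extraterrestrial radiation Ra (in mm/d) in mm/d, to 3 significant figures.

Tmean = 23.45 °C; √ΔT = 4.9092
Ra = ET₀ / [0.0023 × (Tmean+17.8) × √ΔT] = 5.05 / (0.0023 × 41.25 × 4.9092) = 10.842 mm/d

10.8 mm/d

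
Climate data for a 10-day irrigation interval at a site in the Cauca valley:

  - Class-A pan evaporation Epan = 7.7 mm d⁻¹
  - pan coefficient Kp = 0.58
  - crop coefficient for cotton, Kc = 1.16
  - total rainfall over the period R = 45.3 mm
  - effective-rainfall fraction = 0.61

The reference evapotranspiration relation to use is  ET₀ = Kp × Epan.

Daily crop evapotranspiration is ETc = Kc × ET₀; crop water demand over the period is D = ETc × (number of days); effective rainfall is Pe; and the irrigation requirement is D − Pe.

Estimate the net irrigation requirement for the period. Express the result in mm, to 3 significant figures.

24.2 mm

ET₀ = 0.58 × 7.7 = 4.4660 mm/d
ETc = Kc × ET₀ = 1.16 × 4.4660 = 5.1806 mm/d
Crop demand D = ETc × 10 d = 5.1806 × 10 = 51.806 mm
Pe = 0.61 × 45.3 = 27.633 mm
D − Pe = 51.806 − 27.633 = 24.173 mm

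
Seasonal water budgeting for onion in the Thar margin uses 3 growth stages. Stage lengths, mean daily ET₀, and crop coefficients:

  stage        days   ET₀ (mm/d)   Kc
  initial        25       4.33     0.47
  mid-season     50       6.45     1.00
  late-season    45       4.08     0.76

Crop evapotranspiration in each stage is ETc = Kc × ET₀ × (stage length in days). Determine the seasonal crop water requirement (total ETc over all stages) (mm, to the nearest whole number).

initial: 0.47 × 4.33 × 25 = 50.88 mm
mid-season: 1.00 × 6.45 × 50 = 322.50 mm
late-season: 0.76 × 4.08 × 45 = 139.54 mm
Seasonal total = 512.92 mm

513 mm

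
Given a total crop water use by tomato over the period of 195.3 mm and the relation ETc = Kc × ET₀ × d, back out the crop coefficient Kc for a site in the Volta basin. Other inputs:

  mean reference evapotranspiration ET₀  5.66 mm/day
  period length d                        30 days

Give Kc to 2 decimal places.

ETc = Kc × ET₀ × d  ⇒  Kc = ETc / (ET₀ × d)
Kc = 195.3 / (5.66 × 30) = 195.3 / 169.80 = 1.1502

1.15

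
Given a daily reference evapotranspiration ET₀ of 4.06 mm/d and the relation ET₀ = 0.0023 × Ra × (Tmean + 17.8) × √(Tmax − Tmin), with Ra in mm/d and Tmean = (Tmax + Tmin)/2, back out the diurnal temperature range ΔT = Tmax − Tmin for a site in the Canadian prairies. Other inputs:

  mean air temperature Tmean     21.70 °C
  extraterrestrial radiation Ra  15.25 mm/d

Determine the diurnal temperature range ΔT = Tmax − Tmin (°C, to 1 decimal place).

8.6 °C

√ΔT = ET₀ / [0.0023 × Ra × (Tmean+17.8)] = 4.06 / (0.0023 × 15.25 × 39.50) = 2.9304
ΔT = 2.9304² = 8.587 °C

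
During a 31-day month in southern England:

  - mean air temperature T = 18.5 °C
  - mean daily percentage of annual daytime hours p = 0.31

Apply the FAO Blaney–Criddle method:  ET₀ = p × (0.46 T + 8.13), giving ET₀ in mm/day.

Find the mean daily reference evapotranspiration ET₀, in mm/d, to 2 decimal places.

ET₀ = 0.31 × (0.46 × 18.5 + 8.13) = 0.31 × 16.640 = 5.1584 mm/d

5.16 mm/d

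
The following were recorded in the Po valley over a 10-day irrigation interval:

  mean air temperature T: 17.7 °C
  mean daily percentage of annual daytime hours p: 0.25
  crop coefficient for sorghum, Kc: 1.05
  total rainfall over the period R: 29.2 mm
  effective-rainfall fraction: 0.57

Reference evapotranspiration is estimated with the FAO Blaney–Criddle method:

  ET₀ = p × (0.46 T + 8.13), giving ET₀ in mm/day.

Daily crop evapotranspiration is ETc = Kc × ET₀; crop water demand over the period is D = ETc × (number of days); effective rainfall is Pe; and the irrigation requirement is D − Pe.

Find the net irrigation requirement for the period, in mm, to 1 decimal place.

26.1 mm

ET₀ = 0.25 × (0.46 × 17.7 + 8.13) = 0.25 × 16.272 = 4.0680 mm/d
ETc = Kc × ET₀ = 1.05 × 4.0680 = 4.2714 mm/d
Crop demand D = ETc × 10 d = 4.2714 × 10 = 42.714 mm
Pe = 0.57 × 29.2 = 16.644 mm
D − Pe = 42.714 − 16.644 = 26.070 mm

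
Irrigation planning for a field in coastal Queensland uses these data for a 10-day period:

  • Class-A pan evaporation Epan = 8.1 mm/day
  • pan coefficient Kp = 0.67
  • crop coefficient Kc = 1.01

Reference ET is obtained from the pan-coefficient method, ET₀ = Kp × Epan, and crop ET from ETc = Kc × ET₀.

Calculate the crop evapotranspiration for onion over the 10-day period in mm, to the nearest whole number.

55 mm

ET₀ = 0.67 × 8.1 = 5.4270 mm/d
ETc = Kc × ET₀ = 1.01 × 5.4270 = 5.4813 mm/d
Over 10 days: 5.4813 × 10 = 54.813 mm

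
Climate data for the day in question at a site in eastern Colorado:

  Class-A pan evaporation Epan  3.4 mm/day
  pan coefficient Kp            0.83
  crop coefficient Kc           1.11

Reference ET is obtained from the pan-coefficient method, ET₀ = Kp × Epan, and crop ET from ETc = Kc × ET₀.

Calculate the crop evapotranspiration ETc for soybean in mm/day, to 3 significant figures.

ET₀ = 0.83 × 3.4 = 2.8220 mm/d
ETc = Kc × ET₀ = 1.11 × 2.8220 = 3.1324 mm/d

3.13 mm/day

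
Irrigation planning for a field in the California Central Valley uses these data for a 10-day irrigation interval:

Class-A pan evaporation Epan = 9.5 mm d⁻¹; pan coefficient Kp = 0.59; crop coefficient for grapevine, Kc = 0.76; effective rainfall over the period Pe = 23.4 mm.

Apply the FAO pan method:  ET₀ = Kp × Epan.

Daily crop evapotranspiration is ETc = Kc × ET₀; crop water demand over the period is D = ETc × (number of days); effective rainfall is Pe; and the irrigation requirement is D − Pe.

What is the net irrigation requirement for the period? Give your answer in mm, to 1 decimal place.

ET₀ = 0.59 × 9.5 = 5.6050 mm/d
ETc = Kc × ET₀ = 0.76 × 5.6050 = 4.2598 mm/d
Crop demand D = ETc × 10 d = 4.2598 × 10 = 42.598 mm
D − Pe = 42.598 − 23.4 = 19.198 mm

19.2 mm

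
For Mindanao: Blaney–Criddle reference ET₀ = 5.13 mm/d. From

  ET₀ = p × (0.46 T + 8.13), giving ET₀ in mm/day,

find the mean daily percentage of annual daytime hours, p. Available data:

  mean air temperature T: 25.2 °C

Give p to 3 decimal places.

0.260

p = ET₀ / (0.46 T + 8.13) = 5.13 / (0.46 × 25.2 + 8.13) = 5.13 / 19.722 = 0.2601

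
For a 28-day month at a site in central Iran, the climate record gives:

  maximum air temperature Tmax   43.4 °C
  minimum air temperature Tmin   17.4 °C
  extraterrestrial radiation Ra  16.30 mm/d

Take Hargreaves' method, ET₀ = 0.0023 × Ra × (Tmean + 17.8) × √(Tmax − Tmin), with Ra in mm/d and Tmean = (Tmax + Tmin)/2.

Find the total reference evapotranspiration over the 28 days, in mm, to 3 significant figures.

Tmean = (43.4 + 17.4)/2 = 30.40 °C
ET₀ = 0.0023 × 16.30 × (30.40 + 17.8) × √26.0 = 0.0023 × 16.30 × 48.20 × 5.0990 = 9.2140 mm/d
Over 28 days: 9.2140 × 28 = 257.992 mm

258 mm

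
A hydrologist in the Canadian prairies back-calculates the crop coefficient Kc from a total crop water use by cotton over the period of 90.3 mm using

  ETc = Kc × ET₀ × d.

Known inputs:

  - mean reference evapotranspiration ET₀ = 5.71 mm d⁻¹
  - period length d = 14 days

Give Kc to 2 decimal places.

1.13

ETc = Kc × ET₀ × d  ⇒  Kc = ETc / (ET₀ × d)
Kc = 90.3 / (5.71 × 14) = 90.3 / 79.94 = 1.1296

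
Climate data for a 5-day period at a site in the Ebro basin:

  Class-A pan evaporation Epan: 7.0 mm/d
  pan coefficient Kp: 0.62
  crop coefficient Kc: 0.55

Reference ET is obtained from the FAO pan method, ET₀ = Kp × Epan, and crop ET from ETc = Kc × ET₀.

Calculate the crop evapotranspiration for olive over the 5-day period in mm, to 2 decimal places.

11.94 mm

ET₀ = 0.62 × 7.0 = 4.3400 mm/d
ETc = Kc × ET₀ = 0.55 × 4.3400 = 2.3870 mm/d
Over 5 days: 2.3870 × 5 = 11.935 mm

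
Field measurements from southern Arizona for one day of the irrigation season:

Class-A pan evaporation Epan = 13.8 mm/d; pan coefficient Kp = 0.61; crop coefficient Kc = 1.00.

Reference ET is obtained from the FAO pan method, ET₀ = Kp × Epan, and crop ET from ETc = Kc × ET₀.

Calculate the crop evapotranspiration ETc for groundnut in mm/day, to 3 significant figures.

8.42 mm/day

ET₀ = 0.61 × 13.8 = 8.4180 mm/d
ETc = Kc × ET₀ = 1.00 × 8.4180 = 8.4180 mm/d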